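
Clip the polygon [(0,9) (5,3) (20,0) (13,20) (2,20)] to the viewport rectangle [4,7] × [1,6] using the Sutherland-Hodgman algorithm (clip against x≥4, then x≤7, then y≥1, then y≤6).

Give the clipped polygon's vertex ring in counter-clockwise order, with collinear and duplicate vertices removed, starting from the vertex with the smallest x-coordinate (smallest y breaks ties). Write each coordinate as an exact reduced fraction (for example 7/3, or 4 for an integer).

Clipped polygon: [(4,21/5) (5,3) (7,13/5) (7,6) (4,6)]

1. After x ≥ 4: [(4,21/5) (5,3) (20,0) (13,20) (4,20)]
2. After x ≤ 7: [(4,21/5) (5,3) (7,13/5) (7,20) (4,20)]
3. After y ≥ 1: [(4,21/5) (5,3) (7,13/5) (7,20) (4,20)]
4. After y ≤ 6: [(4,6) (4,21/5) (5,3) (7,13/5) (7,6)]
5. Canonical ring: [(4,21/5) (5,3) (7,13/5) (7,6) (4,6)]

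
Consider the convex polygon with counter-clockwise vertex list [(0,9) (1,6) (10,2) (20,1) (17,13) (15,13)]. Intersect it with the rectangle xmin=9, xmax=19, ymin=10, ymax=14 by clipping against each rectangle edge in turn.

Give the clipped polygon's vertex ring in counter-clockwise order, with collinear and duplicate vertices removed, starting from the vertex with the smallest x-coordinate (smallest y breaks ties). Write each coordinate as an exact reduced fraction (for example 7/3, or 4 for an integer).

1. After x ≥ 9: [(9,57/5) (9,22/9) (10,2) (20,1) (17,13) (15,13)]
2. After x ≤ 19: [(9,57/5) (9,22/9) (10,2) (19,11/10) (19,5) (17,13) (15,13)]
3. After y ≥ 10: [(9,57/5) (9,10) (71/4,10) (17,13) (15,13)]
4. After y ≤ 14: [(9,57/5) (9,10) (71/4,10) (17,13) (15,13)]
5. Canonical ring: [(9,10) (71/4,10) (17,13) (15,13) (9,57/5)]

Clipped polygon: [(9,10) (71/4,10) (17,13) (15,13) (9,57/5)]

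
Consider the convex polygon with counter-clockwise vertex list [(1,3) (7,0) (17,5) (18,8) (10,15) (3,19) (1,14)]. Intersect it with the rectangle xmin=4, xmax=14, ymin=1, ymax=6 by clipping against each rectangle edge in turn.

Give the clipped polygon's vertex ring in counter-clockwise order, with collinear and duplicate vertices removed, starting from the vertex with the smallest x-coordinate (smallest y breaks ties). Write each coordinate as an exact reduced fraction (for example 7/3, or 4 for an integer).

1. After x ≥ 4: [(4,3/2) (7,0) (17,5) (18,8) (10,15) (4,129/7)]
2. After x ≤ 14: [(4,3/2) (7,0) (14,7/2) (14,23/2) (10,15) (4,129/7)]
3. After y ≥ 1: [(4,3/2) (5,1) (9,1) (14,7/2) (14,23/2) (10,15) (4,129/7)]
4. After y ≤ 6: [(4,6) (4,3/2) (5,1) (9,1) (14,7/2) (14,6)]
5. Canonical ring: [(4,3/2) (5,1) (9,1) (14,7/2) (14,6) (4,6)]

Clipped polygon: [(4,3/2) (5,1) (9,1) (14,7/2) (14,6) (4,6)]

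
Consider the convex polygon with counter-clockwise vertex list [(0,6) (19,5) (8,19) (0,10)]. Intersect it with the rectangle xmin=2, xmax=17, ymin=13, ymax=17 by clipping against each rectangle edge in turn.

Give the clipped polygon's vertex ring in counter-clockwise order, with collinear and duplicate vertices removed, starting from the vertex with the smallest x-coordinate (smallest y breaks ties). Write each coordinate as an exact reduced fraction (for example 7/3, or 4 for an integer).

Clipped polygon: [(8/3,13) (89/7,13) (67/7,17) (56/9,17)]

1. After x ≥ 2: [(2,112/19) (19,5) (8,19) (2,49/4)]
2. After x ≤ 17: [(2,112/19) (17,97/19) (17,83/11) (8,19) (2,49/4)]
3. After y ≥ 13: [(89/7,13) (8,19) (8/3,13)]
4. After y ≤ 17: [(89/7,13) (67/7,17) (56/9,17) (8/3,13)]
5. Canonical ring: [(8/3,13) (89/7,13) (67/7,17) (56/9,17)]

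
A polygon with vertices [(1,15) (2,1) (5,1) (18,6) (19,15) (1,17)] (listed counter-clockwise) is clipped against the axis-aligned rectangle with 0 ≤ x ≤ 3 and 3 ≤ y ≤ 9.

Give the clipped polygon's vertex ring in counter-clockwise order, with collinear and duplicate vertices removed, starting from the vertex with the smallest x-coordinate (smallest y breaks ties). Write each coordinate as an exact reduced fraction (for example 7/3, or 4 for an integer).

Clipped polygon: [(10/7,9) (13/7,3) (3,3) (3,9)]

1. After x ≥ 0: [(1,15) (2,1) (5,1) (18,6) (19,15) (1,17)]
2. After x ≤ 3: [(1,15) (2,1) (3,1) (3,151/9) (1,17)]
3. After y ≥ 3: [(1,15) (13/7,3) (3,3) (3,151/9) (1,17)]
4. After y ≤ 9: [(10/7,9) (13/7,3) (3,3) (3,9)]
5. Canonical ring: [(10/7,9) (13/7,3) (3,3) (3,9)]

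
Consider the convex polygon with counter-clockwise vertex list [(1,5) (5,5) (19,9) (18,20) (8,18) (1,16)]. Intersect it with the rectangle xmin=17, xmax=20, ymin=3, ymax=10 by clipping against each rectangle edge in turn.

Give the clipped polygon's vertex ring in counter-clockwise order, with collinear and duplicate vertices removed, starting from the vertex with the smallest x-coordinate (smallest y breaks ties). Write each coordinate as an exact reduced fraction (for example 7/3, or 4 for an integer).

1. After x ≥ 17: [(17,59/7) (19,9) (18,20) (17,99/5)]
2. After x ≤ 20: [(17,59/7) (19,9) (18,20) (17,99/5)]
3. After y ≥ 3: [(17,59/7) (19,9) (18,20) (17,99/5)]
4. After y ≤ 10: [(17,10) (17,59/7) (19,9) (208/11,10)]
5. Canonical ring: [(17,59/7) (19,9) (208/11,10) (17,10)]

Clipped polygon: [(17,59/7) (19,9) (208/11,10) (17,10)]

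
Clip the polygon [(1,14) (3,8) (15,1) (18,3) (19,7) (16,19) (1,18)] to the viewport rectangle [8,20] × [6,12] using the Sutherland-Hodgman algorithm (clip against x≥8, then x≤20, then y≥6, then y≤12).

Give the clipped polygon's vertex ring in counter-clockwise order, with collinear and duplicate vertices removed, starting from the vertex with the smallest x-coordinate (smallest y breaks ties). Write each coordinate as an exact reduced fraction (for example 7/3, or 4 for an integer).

1. After x ≥ 8: [(8,61/12) (15,1) (18,3) (19,7) (16,19) (8,277/15)]
2. After x ≤ 20: [(8,61/12) (15,1) (18,3) (19,7) (16,19) (8,277/15)]
3. After y ≥ 6: [(8,6) (75/4,6) (19,7) (16,19) (8,277/15)]
4. After y ≤ 12: [(8,12) (8,6) (75/4,6) (19,7) (71/4,12)]
5. Canonical ring: [(8,6) (75/4,6) (19,7) (71/4,12) (8,12)]

Clipped polygon: [(8,6) (75/4,6) (19,7) (71/4,12) (8,12)]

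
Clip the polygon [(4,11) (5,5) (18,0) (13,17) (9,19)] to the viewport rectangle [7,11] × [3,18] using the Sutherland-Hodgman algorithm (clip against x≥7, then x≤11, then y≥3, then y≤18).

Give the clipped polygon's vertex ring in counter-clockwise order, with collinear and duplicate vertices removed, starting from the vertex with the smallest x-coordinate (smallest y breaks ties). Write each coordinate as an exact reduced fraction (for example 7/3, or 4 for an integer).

Clipped polygon: [(7,55/13) (51/5,3) (11,3) (11,18) (67/8,18) (7,79/5)]

1. After x ≥ 7: [(7,79/5) (7,55/13) (18,0) (13,17) (9,19)]
2. After x ≤ 11: [(7,79/5) (7,55/13) (11,35/13) (11,18) (9,19)]
3. After y ≥ 3: [(7,79/5) (7,55/13) (51/5,3) (11,3) (11,18) (9,19)]
4. After y ≤ 18: [(67/8,18) (7,79/5) (7,55/13) (51/5,3) (11,3) (11,18) (11,18)]
5. Canonical ring: [(7,55/13) (51/5,3) (11,3) (11,18) (67/8,18) (7,79/5)]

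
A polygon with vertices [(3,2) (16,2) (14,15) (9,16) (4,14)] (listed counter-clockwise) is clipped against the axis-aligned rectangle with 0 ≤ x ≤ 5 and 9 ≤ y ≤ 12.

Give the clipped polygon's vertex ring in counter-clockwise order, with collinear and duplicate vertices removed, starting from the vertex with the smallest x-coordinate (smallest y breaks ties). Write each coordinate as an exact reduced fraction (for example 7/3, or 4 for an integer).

1. After x ≥ 0: [(3,2) (16,2) (14,15) (9,16) (4,14)]
2. After x ≤ 5: [(3,2) (5,2) (5,72/5) (4,14)]
3. After y ≥ 9: [(43/12,9) (5,9) (5,72/5) (4,14)]
4. After y ≤ 12: [(23/6,12) (43/12,9) (5,9) (5,12)]
5. Canonical ring: [(43/12,9) (5,9) (5,12) (23/6,12)]

Clipped polygon: [(43/12,9) (5,9) (5,12) (23/6,12)]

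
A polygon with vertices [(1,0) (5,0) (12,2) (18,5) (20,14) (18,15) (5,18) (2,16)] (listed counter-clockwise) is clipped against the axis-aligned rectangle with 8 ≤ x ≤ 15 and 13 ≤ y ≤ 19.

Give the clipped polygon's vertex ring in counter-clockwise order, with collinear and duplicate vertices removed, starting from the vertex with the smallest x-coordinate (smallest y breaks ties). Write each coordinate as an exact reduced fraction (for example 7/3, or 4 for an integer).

1. After x ≥ 8: [(8,6/7) (12,2) (18,5) (20,14) (18,15) (8,225/13)]
2. After x ≤ 15: [(8,6/7) (12,2) (15,7/2) (15,204/13) (8,225/13)]
3. After y ≥ 13: [(8,13) (15,13) (15,204/13) (8,225/13)]
4. After y ≤ 19: [(8,13) (15,13) (15,204/13) (8,225/13)]
5. Canonical ring: [(8,13) (15,13) (15,204/13) (8,225/13)]

Clipped polygon: [(8,13) (15,13) (15,204/13) (8,225/13)]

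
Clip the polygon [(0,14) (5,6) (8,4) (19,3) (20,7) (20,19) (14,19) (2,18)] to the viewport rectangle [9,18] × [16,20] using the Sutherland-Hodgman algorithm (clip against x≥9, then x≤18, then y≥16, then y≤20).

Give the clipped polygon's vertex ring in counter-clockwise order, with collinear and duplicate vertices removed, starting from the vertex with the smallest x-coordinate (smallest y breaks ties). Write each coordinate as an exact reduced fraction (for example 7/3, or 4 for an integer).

Clipped polygon: [(9,16) (18,16) (18,19) (14,19) (9,223/12)]

1. After x ≥ 9: [(9,43/11) (19,3) (20,7) (20,19) (14,19) (9,223/12)]
2. After x ≤ 18: [(9,43/11) (18,34/11) (18,19) (14,19) (9,223/12)]
3. After y ≥ 16: [(9,16) (18,16) (18,19) (14,19) (9,223/12)]
4. After y ≤ 20: [(9,16) (18,16) (18,19) (14,19) (9,223/12)]
5. Canonical ring: [(9,16) (18,16) (18,19) (14,19) (9,223/12)]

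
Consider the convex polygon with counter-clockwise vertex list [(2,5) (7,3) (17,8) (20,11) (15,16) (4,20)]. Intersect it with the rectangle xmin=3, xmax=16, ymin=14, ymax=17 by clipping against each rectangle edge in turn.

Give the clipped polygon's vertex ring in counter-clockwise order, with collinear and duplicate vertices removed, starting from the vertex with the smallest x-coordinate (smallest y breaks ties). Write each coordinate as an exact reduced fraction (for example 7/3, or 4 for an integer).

1. After x ≥ 3: [(3,25/2) (3,23/5) (7,3) (17,8) (20,11) (15,16) (4,20)]
2. After x ≤ 16: [(3,25/2) (3,23/5) (7,3) (16,15/2) (16,15) (15,16) (4,20)]
3. After y ≥ 14: [(16/5,14) (16,14) (16,15) (15,16) (4,20)]
4. After y ≤ 17: [(18/5,17) (16/5,14) (16,14) (16,15) (15,16) (49/4,17)]
5. Canonical ring: [(16/5,14) (16,14) (16,15) (15,16) (49/4,17) (18/5,17)]

Clipped polygon: [(16/5,14) (16,14) (16,15) (15,16) (49/4,17) (18/5,17)]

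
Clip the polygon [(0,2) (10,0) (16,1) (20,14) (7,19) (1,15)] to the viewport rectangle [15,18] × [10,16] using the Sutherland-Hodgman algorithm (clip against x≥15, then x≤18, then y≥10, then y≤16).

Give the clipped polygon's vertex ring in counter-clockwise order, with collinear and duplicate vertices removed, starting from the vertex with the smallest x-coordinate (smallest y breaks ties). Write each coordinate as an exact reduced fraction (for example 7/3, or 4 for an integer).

Clipped polygon: [(15,10) (18,10) (18,192/13) (15,207/13)]

1. After x ≥ 15: [(15,5/6) (16,1) (20,14) (15,207/13)]
2. After x ≤ 18: [(15,5/6) (16,1) (18,15/2) (18,192/13) (15,207/13)]
3. After y ≥ 10: [(15,10) (18,10) (18,192/13) (15,207/13)]
4. After y ≤ 16: [(15,10) (18,10) (18,192/13) (15,207/13)]
5. Canonical ring: [(15,10) (18,10) (18,192/13) (15,207/13)]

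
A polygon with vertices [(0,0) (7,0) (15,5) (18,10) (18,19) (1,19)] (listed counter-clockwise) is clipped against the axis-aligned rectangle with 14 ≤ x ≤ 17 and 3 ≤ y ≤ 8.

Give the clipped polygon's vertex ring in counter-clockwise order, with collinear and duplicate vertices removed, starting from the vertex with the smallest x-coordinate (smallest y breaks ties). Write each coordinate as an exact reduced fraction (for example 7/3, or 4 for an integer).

Clipped polygon: [(14,35/8) (15,5) (84/5,8) (14,8)]

1. After x ≥ 14: [(14,35/8) (15,5) (18,10) (18,19) (14,19)]
2. After x ≤ 17: [(14,35/8) (15,5) (17,25/3) (17,19) (14,19)]
3. After y ≥ 3: [(14,35/8) (15,5) (17,25/3) (17,19) (14,19)]
4. After y ≤ 8: [(14,8) (14,35/8) (15,5) (84/5,8)]
5. Canonical ring: [(14,35/8) (15,5) (84/5,8) (14,8)]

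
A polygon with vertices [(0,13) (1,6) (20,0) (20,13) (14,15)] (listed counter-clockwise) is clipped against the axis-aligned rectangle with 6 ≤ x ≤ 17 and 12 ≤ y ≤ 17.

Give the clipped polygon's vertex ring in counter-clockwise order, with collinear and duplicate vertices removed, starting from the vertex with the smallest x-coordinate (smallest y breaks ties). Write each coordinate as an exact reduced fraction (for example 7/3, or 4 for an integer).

1. After x ≥ 6: [(6,97/7) (6,84/19) (20,0) (20,13) (14,15)]
2. After x ≤ 17: [(6,97/7) (6,84/19) (17,18/19) (17,14) (14,15)]
3. After y ≥ 12: [(6,97/7) (6,12) (17,12) (17,14) (14,15)]
4. After y ≤ 17: [(6,97/7) (6,12) (17,12) (17,14) (14,15)]
5. Canonical ring: [(6,12) (17,12) (17,14) (14,15) (6,97/7)]

Clipped polygon: [(6,12) (17,12) (17,14) (14,15) (6,97/7)]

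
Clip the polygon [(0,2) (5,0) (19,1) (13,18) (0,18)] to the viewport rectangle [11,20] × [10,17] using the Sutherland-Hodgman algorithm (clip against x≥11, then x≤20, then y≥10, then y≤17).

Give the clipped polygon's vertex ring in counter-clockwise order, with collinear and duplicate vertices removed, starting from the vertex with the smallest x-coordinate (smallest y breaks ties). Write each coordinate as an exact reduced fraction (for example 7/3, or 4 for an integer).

1. After x ≥ 11: [(11,3/7) (19,1) (13,18) (11,18)]
2. After x ≤ 20: [(11,3/7) (19,1) (13,18) (11,18)]
3. After y ≥ 10: [(11,10) (269/17,10) (13,18) (11,18)]
4. After y ≤ 17: [(11,17) (11,10) (269/17,10) (227/17,17)]
5. Canonical ring: [(11,10) (269/17,10) (227/17,17) (11,17)]

Clipped polygon: [(11,10) (269/17,10) (227/17,17) (11,17)]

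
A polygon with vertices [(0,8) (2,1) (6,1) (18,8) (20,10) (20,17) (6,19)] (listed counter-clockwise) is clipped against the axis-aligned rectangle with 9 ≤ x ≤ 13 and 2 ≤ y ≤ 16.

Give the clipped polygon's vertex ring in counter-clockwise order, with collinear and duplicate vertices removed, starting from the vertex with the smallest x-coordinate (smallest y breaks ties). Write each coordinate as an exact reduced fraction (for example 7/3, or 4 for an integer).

Clipped polygon: [(9,11/4) (13,61/12) (13,16) (9,16)]

1. After x ≥ 9: [(9,11/4) (18,8) (20,10) (20,17) (9,130/7)]
2. After x ≤ 13: [(9,11/4) (13,61/12) (13,18) (9,130/7)]
3. After y ≥ 2: [(9,11/4) (13,61/12) (13,18) (9,130/7)]
4. After y ≤ 16: [(9,16) (9,11/4) (13,61/12) (13,16)]
5. Canonical ring: [(9,11/4) (13,61/12) (13,16) (9,16)]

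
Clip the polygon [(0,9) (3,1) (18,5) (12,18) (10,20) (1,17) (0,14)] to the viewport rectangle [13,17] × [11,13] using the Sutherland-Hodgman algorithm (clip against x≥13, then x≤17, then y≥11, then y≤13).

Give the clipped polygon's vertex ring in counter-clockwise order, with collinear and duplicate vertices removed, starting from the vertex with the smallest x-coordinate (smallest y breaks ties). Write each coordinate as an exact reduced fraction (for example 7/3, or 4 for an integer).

1. After x ≥ 13: [(13,11/3) (18,5) (13,95/6)]
2. After x ≤ 17: [(13,11/3) (17,71/15) (17,43/6) (13,95/6)]
3. After y ≥ 11: [(13,11) (198/13,11) (13,95/6)]
4. After y ≤ 13: [(13,13) (13,11) (198/13,11) (186/13,13)]
5. Canonical ring: [(13,11) (198/13,11) (186/13,13) (13,13)]

Clipped polygon: [(13,11) (198/13,11) (186/13,13) (13,13)]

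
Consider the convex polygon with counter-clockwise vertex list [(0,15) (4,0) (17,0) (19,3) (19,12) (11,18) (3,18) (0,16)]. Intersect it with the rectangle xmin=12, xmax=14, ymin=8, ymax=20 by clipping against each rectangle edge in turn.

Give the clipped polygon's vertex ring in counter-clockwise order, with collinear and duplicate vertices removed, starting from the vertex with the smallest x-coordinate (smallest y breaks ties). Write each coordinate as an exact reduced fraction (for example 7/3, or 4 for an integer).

1. After x ≥ 12: [(12,0) (17,0) (19,3) (19,12) (12,69/4)]
2. After x ≤ 14: [(12,0) (14,0) (14,63/4) (12,69/4)]
3. After y ≥ 8: [(12,8) (14,8) (14,63/4) (12,69/4)]
4. After y ≤ 20: [(12,8) (14,8) (14,63/4) (12,69/4)]
5. Canonical ring: [(12,8) (14,8) (14,63/4) (12,69/4)]

Clipped polygon: [(12,8) (14,8) (14,63/4) (12,69/4)]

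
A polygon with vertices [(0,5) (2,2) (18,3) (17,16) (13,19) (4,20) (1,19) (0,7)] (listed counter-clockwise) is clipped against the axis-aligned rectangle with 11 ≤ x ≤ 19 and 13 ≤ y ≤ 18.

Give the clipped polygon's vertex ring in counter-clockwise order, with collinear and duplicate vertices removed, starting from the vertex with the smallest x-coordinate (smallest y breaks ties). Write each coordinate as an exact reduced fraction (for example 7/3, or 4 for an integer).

Clipped polygon: [(11,13) (224/13,13) (17,16) (43/3,18) (11,18)]

1. After x ≥ 11: [(11,41/16) (18,3) (17,16) (13,19) (11,173/9)]
2. After x ≤ 19: [(11,41/16) (18,3) (17,16) (13,19) (11,173/9)]
3. After y ≥ 13: [(11,13) (224/13,13) (17,16) (13,19) (11,173/9)]
4. After y ≤ 18: [(11,18) (11,13) (224/13,13) (17,16) (43/3,18)]
5. Canonical ring: [(11,13) (224/13,13) (17,16) (43/3,18) (11,18)]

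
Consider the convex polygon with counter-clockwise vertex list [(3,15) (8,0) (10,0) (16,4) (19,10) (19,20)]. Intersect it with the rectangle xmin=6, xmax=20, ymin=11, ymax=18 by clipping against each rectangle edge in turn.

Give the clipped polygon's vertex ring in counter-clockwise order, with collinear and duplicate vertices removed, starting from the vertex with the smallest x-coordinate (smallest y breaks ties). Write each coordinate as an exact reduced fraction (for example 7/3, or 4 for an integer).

Clipped polygon: [(6,11) (19,11) (19,18) (63/5,18) (6,255/16)]

1. After x ≥ 6: [(6,255/16) (6,6) (8,0) (10,0) (16,4) (19,10) (19,20)]
2. After x ≤ 20: [(6,255/16) (6,6) (8,0) (10,0) (16,4) (19,10) (19,20)]
3. After y ≥ 11: [(6,255/16) (6,11) (19,11) (19,20)]
4. After y ≤ 18: [(63/5,18) (6,255/16) (6,11) (19,11) (19,18)]
5. Canonical ring: [(6,11) (19,11) (19,18) (63/5,18) (6,255/16)]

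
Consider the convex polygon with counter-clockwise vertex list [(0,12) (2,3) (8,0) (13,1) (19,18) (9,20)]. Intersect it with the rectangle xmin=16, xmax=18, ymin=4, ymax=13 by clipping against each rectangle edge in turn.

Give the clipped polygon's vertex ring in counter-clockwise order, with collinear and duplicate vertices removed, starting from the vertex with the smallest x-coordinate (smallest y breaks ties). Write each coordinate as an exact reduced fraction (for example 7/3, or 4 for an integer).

Clipped polygon: [(16,19/2) (293/17,13) (16,13)]

1. After x ≥ 16: [(16,19/2) (19,18) (16,93/5)]
2. After x ≤ 18: [(16,19/2) (18,91/6) (18,91/5) (16,93/5)]
3. After y ≥ 4: [(16,19/2) (18,91/6) (18,91/5) (16,93/5)]
4. After y ≤ 13: [(16,13) (16,19/2) (293/17,13)]
5. Canonical ring: [(16,19/2) (293/17,13) (16,13)]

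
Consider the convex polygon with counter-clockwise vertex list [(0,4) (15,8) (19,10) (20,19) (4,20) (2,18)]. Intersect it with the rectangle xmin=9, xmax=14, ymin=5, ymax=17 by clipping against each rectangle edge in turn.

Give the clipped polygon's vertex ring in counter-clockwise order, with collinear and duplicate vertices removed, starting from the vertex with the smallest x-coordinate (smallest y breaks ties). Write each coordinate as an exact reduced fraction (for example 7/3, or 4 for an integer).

1. After x ≥ 9: [(9,32/5) (15,8) (19,10) (20,19) (9,315/16)]
2. After x ≤ 14: [(9,32/5) (14,116/15) (14,155/8) (9,315/16)]
3. After y ≥ 5: [(9,32/5) (14,116/15) (14,155/8) (9,315/16)]
4. After y ≤ 17: [(9,17) (9,32/5) (14,116/15) (14,17)]
5. Canonical ring: [(9,32/5) (14,116/15) (14,17) (9,17)]

Clipped polygon: [(9,32/5) (14,116/15) (14,17) (9,17)]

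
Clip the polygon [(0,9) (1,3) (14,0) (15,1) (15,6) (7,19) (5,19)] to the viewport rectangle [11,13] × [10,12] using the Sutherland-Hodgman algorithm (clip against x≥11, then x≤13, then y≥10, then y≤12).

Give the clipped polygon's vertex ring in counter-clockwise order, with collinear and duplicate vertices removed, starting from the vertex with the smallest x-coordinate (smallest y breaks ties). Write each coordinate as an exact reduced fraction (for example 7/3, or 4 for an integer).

Clipped polygon: [(11,10) (163/13,10) (147/13,12) (11,12)]

1. After x ≥ 11: [(11,9/13) (14,0) (15,1) (15,6) (11,25/2)]
2. After x ≤ 13: [(11,9/13) (13,3/13) (13,37/4) (11,25/2)]
3. After y ≥ 10: [(11,10) (163/13,10) (11,25/2)]
4. After y ≤ 12: [(11,12) (11,10) (163/13,10) (147/13,12)]
5. Canonical ring: [(11,10) (163/13,10) (147/13,12) (11,12)]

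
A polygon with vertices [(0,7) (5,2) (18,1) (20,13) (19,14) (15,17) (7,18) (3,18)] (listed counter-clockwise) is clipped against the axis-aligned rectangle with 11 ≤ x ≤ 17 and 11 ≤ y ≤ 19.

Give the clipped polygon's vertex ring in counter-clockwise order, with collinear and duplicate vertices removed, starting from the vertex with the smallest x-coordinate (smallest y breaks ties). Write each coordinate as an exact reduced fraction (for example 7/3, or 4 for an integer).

Clipped polygon: [(11,11) (17,11) (17,31/2) (15,17) (11,35/2)]

1. After x ≥ 11: [(11,20/13) (18,1) (20,13) (19,14) (15,17) (11,35/2)]
2. After x ≤ 17: [(11,20/13) (17,14/13) (17,31/2) (15,17) (11,35/2)]
3. After y ≥ 11: [(11,11) (17,11) (17,31/2) (15,17) (11,35/2)]
4. After y ≤ 19: [(11,11) (17,11) (17,31/2) (15,17) (11,35/2)]
5. Canonical ring: [(11,11) (17,11) (17,31/2) (15,17) (11,35/2)]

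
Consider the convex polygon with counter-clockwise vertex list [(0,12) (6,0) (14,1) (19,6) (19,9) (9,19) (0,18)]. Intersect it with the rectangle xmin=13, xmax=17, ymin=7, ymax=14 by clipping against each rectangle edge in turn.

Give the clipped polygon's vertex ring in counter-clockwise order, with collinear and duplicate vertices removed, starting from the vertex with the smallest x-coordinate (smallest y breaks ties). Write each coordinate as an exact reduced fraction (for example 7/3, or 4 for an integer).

1. After x ≥ 13: [(13,7/8) (14,1) (19,6) (19,9) (13,15)]
2. After x ≤ 17: [(13,7/8) (14,1) (17,4) (17,11) (13,15)]
3. After y ≥ 7: [(13,7) (17,7) (17,11) (13,15)]
4. After y ≤ 14: [(13,14) (13,7) (17,7) (17,11) (14,14)]
5. Canonical ring: [(13,7) (17,7) (17,11) (14,14) (13,14)]

Clipped polygon: [(13,7) (17,7) (17,11) (14,14) (13,14)]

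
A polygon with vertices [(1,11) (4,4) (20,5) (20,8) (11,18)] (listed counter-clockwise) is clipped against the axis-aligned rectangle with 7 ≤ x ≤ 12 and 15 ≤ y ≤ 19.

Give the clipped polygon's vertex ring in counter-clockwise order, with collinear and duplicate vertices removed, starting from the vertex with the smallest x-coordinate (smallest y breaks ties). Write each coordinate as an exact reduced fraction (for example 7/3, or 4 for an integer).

Clipped polygon: [(7,15) (12,15) (12,152/9) (11,18) (7,76/5)]

1. After x ≥ 7: [(7,76/5) (7,67/16) (20,5) (20,8) (11,18)]
2. After x ≤ 12: [(7,76/5) (7,67/16) (12,9/2) (12,152/9) (11,18)]
3. After y ≥ 15: [(7,76/5) (7,15) (12,15) (12,152/9) (11,18)]
4. After y ≤ 19: [(7,76/5) (7,15) (12,15) (12,152/9) (11,18)]
5. Canonical ring: [(7,15) (12,15) (12,152/9) (11,18) (7,76/5)]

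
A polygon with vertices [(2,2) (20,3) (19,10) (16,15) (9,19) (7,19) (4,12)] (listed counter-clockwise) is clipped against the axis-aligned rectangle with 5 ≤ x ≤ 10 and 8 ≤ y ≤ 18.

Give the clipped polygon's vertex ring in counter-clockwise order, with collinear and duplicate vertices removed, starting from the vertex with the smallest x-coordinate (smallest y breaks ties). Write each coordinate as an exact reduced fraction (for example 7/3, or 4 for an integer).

1. After x ≥ 5: [(5,13/6) (20,3) (19,10) (16,15) (9,19) (7,19) (5,43/3)]
2. After x ≤ 10: [(5,13/6) (10,22/9) (10,129/7) (9,19) (7,19) (5,43/3)]
3. After y ≥ 8: [(5,8) (10,8) (10,129/7) (9,19) (7,19) (5,43/3)]
4. After y ≤ 18: [(5,8) (10,8) (10,18) (46/7,18) (5,43/3)]
5. Canonical ring: [(5,8) (10,8) (10,18) (46/7,18) (5,43/3)]

Clipped polygon: [(5,8) (10,8) (10,18) (46/7,18) (5,43/3)]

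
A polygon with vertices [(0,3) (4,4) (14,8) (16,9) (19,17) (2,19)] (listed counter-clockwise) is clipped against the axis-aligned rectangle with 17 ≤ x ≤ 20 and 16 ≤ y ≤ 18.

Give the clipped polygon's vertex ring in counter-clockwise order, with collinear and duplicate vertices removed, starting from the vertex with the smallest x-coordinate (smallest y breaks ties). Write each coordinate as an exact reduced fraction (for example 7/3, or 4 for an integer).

Clipped polygon: [(17,16) (149/8,16) (19,17) (17,293/17)]

1. After x ≥ 17: [(17,35/3) (19,17) (17,293/17)]
2. After x ≤ 20: [(17,35/3) (19,17) (17,293/17)]
3. After y ≥ 16: [(17,16) (149/8,16) (19,17) (17,293/17)]
4. After y ≤ 18: [(17,16) (149/8,16) (19,17) (17,293/17)]
5. Canonical ring: [(17,16) (149/8,16) (19,17) (17,293/17)]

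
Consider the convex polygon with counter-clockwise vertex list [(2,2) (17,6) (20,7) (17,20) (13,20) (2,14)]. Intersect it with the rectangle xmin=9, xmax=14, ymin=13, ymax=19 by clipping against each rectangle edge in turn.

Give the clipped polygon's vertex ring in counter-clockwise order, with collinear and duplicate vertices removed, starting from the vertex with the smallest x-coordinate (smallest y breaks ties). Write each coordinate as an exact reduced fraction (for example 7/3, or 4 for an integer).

1. After x ≥ 9: [(9,58/15) (17,6) (20,7) (17,20) (13,20) (9,196/11)]
2. After x ≤ 14: [(9,58/15) (14,26/5) (14,20) (13,20) (9,196/11)]
3. After y ≥ 13: [(9,13) (14,13) (14,20) (13,20) (9,196/11)]
4. After y ≤ 19: [(9,13) (14,13) (14,19) (67/6,19) (9,196/11)]
5. Canonical ring: [(9,13) (14,13) (14,19) (67/6,19) (9,196/11)]

Clipped polygon: [(9,13) (14,13) (14,19) (67/6,19) (9,196/11)]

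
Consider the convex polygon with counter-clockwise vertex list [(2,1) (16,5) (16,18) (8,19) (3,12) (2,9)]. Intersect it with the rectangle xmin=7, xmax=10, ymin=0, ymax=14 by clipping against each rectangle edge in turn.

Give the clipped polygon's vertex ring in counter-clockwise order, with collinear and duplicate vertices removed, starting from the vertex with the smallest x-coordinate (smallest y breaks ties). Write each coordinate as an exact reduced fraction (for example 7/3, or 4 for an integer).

Clipped polygon: [(7,17/7) (10,23/7) (10,14) (7,14)]

1. After x ≥ 7: [(7,17/7) (16,5) (16,18) (8,19) (7,88/5)]
2. After x ≤ 10: [(7,17/7) (10,23/7) (10,75/4) (8,19) (7,88/5)]
3. After y ≥ 0: [(7,17/7) (10,23/7) (10,75/4) (8,19) (7,88/5)]
4. After y ≤ 14: [(7,14) (7,17/7) (10,23/7) (10,14)]
5. Canonical ring: [(7,17/7) (10,23/7) (10,14) (7,14)]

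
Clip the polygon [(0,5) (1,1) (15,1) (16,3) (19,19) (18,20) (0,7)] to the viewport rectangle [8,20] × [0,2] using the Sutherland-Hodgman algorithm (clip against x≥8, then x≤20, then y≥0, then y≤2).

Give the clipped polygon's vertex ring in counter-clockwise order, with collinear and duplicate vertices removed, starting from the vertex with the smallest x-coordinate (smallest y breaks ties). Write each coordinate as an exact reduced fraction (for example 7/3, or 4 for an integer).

1. After x ≥ 8: [(8,1) (15,1) (16,3) (19,19) (18,20) (8,115/9)]
2. After x ≤ 20: [(8,1) (15,1) (16,3) (19,19) (18,20) (8,115/9)]
3. After y ≥ 0: [(8,1) (15,1) (16,3) (19,19) (18,20) (8,115/9)]
4. After y ≤ 2: [(8,2) (8,1) (15,1) (31/2,2)]
5. Canonical ring: [(8,1) (15,1) (31/2,2) (8,2)]

Clipped polygon: [(8,1) (15,1) (31/2,2) (8,2)]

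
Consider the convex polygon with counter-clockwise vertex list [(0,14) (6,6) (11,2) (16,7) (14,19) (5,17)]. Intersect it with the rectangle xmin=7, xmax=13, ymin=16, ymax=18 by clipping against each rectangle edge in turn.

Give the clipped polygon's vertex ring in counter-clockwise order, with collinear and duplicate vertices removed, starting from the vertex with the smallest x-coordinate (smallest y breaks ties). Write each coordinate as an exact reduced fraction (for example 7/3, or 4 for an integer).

1. After x ≥ 7: [(7,26/5) (11,2) (16,7) (14,19) (7,157/9)]
2. After x ≤ 13: [(7,26/5) (11,2) (13,4) (13,169/9) (7,157/9)]
3. After y ≥ 16: [(7,16) (13,16) (13,169/9) (7,157/9)]
4. After y ≤ 18: [(7,16) (13,16) (13,18) (19/2,18) (7,157/9)]
5. Canonical ring: [(7,16) (13,16) (13,18) (19/2,18) (7,157/9)]

Clipped polygon: [(7,16) (13,16) (13,18) (19/2,18) (7,157/9)]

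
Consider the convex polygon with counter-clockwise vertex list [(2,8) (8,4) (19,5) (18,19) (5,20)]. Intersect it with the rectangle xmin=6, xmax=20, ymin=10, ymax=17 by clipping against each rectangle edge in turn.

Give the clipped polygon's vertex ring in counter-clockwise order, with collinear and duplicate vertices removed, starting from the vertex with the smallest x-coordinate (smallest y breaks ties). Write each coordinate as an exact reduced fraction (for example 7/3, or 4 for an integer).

Clipped polygon: [(6,10) (261/14,10) (127/7,17) (6,17)]

1. After x ≥ 6: [(6,16/3) (8,4) (19,5) (18,19) (6,259/13)]
2. After x ≤ 20: [(6,16/3) (8,4) (19,5) (18,19) (6,259/13)]
3. After y ≥ 10: [(6,10) (261/14,10) (18,19) (6,259/13)]
4. After y ≤ 17: [(6,17) (6,10) (261/14,10) (127/7,17)]
5. Canonical ring: [(6,10) (261/14,10) (127/7,17) (6,17)]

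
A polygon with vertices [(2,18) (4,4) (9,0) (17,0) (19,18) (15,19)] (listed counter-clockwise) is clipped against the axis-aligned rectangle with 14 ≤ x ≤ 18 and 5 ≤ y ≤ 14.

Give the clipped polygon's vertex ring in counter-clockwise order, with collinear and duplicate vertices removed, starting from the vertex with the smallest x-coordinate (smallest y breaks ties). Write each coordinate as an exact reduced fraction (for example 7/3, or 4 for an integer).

1. After x ≥ 14: [(14,246/13) (14,0) (17,0) (19,18) (15,19)]
2. After x ≤ 18: [(14,246/13) (14,0) (17,0) (18,9) (18,73/4) (15,19)]
3. After y ≥ 5: [(14,246/13) (14,5) (158/9,5) (18,9) (18,73/4) (15,19)]
4. After y ≤ 14: [(14,14) (14,5) (158/9,5) (18,9) (18,14)]
5. Canonical ring: [(14,5) (158/9,5) (18,9) (18,14) (14,14)]

Clipped polygon: [(14,5) (158/9,5) (18,9) (18,14) (14,14)]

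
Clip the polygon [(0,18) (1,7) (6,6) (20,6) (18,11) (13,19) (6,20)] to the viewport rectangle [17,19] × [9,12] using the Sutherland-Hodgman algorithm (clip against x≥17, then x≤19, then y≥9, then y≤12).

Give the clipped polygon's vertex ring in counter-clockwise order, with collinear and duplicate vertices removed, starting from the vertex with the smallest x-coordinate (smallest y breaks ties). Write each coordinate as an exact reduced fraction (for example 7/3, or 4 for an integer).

1. After x ≥ 17: [(17,6) (20,6) (18,11) (17,63/5)]
2. After x ≤ 19: [(17,6) (19,6) (19,17/2) (18,11) (17,63/5)]
3. After y ≥ 9: [(17,9) (94/5,9) (18,11) (17,63/5)]
4. After y ≤ 12: [(17,12) (17,9) (94/5,9) (18,11) (139/8,12)]
5. Canonical ring: [(17,9) (94/5,9) (18,11) (139/8,12) (17,12)]

Clipped polygon: [(17,9) (94/5,9) (18,11) (139/8,12) (17,12)]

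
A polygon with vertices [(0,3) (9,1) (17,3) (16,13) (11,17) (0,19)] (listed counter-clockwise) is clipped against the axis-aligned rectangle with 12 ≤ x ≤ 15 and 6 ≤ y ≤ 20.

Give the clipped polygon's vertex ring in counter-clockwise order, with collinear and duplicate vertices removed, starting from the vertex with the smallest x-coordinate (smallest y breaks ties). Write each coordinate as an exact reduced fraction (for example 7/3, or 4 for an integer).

1. After x ≥ 12: [(12,7/4) (17,3) (16,13) (12,81/5)]
2. After x ≤ 15: [(12,7/4) (15,5/2) (15,69/5) (12,81/5)]
3. After y ≥ 6: [(12,6) (15,6) (15,69/5) (12,81/5)]
4. After y ≤ 20: [(12,6) (15,6) (15,69/5) (12,81/5)]
5. Canonical ring: [(12,6) (15,6) (15,69/5) (12,81/5)]

Clipped polygon: [(12,6) (15,6) (15,69/5) (12,81/5)]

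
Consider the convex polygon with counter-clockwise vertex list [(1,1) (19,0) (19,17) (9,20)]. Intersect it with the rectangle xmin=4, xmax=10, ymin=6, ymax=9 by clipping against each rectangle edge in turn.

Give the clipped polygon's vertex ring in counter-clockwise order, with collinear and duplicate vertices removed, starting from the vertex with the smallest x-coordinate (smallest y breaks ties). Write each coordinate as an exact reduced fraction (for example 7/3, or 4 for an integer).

1. After x ≥ 4: [(4,65/8) (4,5/6) (19,0) (19,17) (9,20)]
2. After x ≤ 10: [(4,65/8) (4,5/6) (10,1/2) (10,197/10) (9,20)]
3. After y ≥ 6: [(4,65/8) (4,6) (10,6) (10,197/10) (9,20)]
4. After y ≤ 9: [(83/19,9) (4,65/8) (4,6) (10,6) (10,9)]
5. Canonical ring: [(4,6) (10,6) (10,9) (83/19,9) (4,65/8)]

Clipped polygon: [(4,6) (10,6) (10,9) (83/19,9) (4,65/8)]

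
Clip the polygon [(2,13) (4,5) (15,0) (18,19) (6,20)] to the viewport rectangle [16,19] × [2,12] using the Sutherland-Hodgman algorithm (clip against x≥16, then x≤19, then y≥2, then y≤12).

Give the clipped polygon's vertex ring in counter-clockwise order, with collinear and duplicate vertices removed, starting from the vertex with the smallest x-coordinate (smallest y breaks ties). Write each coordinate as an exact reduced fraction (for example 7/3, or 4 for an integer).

Clipped polygon: [(16,19/3) (321/19,12) (16,12)]

1. After x ≥ 16: [(16,19/3) (18,19) (16,115/6)]
2. After x ≤ 19: [(16,19/3) (18,19) (16,115/6)]
3. After y ≥ 2: [(16,19/3) (18,19) (16,115/6)]
4. After y ≤ 12: [(16,12) (16,19/3) (321/19,12)]
5. Canonical ring: [(16,19/3) (321/19,12) (16,12)]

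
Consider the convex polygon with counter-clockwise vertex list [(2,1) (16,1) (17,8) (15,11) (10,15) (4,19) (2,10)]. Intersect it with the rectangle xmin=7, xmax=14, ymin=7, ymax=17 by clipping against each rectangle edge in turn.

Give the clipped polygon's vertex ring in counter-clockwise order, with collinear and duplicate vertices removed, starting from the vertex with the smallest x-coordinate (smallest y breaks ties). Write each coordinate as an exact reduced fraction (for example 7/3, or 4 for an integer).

1. After x ≥ 7: [(7,1) (16,1) (17,8) (15,11) (10,15) (7,17)]
2. After x ≤ 14: [(7,1) (14,1) (14,59/5) (10,15) (7,17)]
3. After y ≥ 7: [(7,7) (14,7) (14,59/5) (10,15) (7,17)]
4. After y ≤ 17: [(7,7) (14,7) (14,59/5) (10,15) (7,17)]
5. Canonical ring: [(7,7) (14,7) (14,59/5) (10,15) (7,17)]

Clipped polygon: [(7,7) (14,7) (14,59/5) (10,15) (7,17)]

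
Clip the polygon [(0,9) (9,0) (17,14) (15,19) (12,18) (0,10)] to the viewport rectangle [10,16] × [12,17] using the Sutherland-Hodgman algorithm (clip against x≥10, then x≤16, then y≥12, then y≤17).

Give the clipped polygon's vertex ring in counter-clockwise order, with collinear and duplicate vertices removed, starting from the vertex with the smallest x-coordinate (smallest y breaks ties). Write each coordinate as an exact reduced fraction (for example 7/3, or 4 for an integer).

Clipped polygon: [(10,12) (111/7,12) (16,49/4) (16,33/2) (79/5,17) (21/2,17) (10,50/3)]

1. After x ≥ 10: [(10,7/4) (17,14) (15,19) (12,18) (10,50/3)]
2. After x ≤ 16: [(10,7/4) (16,49/4) (16,33/2) (15,19) (12,18) (10,50/3)]
3. After y ≥ 12: [(10,12) (111/7,12) (16,49/4) (16,33/2) (15,19) (12,18) (10,50/3)]
4. After y ≤ 17: [(10,12) (111/7,12) (16,49/4) (16,33/2) (79/5,17) (21/2,17) (10,50/3)]
5. Canonical ring: [(10,12) (111/7,12) (16,49/4) (16,33/2) (79/5,17) (21/2,17) (10,50/3)]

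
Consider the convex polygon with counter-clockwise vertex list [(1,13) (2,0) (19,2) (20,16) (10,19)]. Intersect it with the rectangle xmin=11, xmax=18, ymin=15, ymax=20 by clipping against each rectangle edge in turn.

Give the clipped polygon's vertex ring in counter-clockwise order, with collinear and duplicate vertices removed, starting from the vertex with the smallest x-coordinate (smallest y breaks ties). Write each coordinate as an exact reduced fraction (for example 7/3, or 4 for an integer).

1. After x ≥ 11: [(11,18/17) (19,2) (20,16) (11,187/10)]
2. After x ≤ 18: [(11,18/17) (18,32/17) (18,83/5) (11,187/10)]
3. After y ≥ 15: [(11,15) (18,15) (18,83/5) (11,187/10)]
4. After y ≤ 20: [(11,15) (18,15) (18,83/5) (11,187/10)]
5. Canonical ring: [(11,15) (18,15) (18,83/5) (11,187/10)]

Clipped polygon: [(11,15) (18,15) (18,83/5) (11,187/10)]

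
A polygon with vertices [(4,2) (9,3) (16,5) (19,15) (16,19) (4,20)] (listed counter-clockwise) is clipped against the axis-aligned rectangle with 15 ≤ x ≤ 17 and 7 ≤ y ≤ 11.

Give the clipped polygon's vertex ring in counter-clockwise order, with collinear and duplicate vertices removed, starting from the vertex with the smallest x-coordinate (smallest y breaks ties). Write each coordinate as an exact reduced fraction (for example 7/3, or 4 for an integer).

Clipped polygon: [(15,7) (83/5,7) (17,25/3) (17,11) (15,11)]

1. After x ≥ 15: [(15,33/7) (16,5) (19,15) (16,19) (15,229/12)]
2. After x ≤ 17: [(15,33/7) (16,5) (17,25/3) (17,53/3) (16,19) (15,229/12)]
3. After y ≥ 7: [(15,7) (83/5,7) (17,25/3) (17,53/3) (16,19) (15,229/12)]
4. After y ≤ 11: [(15,11) (15,7) (83/5,7) (17,25/3) (17,11)]
5. Canonical ring: [(15,7) (83/5,7) (17,25/3) (17,11) (15,11)]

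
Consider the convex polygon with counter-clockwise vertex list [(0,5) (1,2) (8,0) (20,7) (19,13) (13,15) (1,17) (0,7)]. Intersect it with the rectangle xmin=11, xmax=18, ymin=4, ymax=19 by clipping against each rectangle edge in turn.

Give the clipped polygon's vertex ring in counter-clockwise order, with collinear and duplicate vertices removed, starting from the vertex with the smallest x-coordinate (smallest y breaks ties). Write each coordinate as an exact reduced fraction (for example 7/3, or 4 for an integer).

Clipped polygon: [(11,4) (104/7,4) (18,35/6) (18,40/3) (13,15) (11,46/3)]

1. After x ≥ 11: [(11,7/4) (20,7) (19,13) (13,15) (11,46/3)]
2. After x ≤ 18: [(11,7/4) (18,35/6) (18,40/3) (13,15) (11,46/3)]
3. After y ≥ 4: [(11,4) (104/7,4) (18,35/6) (18,40/3) (13,15) (11,46/3)]
4. After y ≤ 19: [(11,4) (104/7,4) (18,35/6) (18,40/3) (13,15) (11,46/3)]
5. Canonical ring: [(11,4) (104/7,4) (18,35/6) (18,40/3) (13,15) (11,46/3)]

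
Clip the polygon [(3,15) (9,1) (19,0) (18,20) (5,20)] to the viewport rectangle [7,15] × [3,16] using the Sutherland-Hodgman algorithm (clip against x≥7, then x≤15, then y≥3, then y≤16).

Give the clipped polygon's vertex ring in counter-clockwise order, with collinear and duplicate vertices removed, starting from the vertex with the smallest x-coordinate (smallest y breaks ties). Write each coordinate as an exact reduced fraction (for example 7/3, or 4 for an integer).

1. After x ≥ 7: [(7,17/3) (9,1) (19,0) (18,20) (7,20)]
2. After x ≤ 15: [(7,17/3) (9,1) (15,2/5) (15,20) (7,20)]
3. After y ≥ 3: [(7,17/3) (57/7,3) (15,3) (15,20) (7,20)]
4. After y ≤ 16: [(7,16) (7,17/3) (57/7,3) (15,3) (15,16)]
5. Canonical ring: [(7,17/3) (57/7,3) (15,3) (15,16) (7,16)]

Clipped polygon: [(7,17/3) (57/7,3) (15,3) (15,16) (7,16)]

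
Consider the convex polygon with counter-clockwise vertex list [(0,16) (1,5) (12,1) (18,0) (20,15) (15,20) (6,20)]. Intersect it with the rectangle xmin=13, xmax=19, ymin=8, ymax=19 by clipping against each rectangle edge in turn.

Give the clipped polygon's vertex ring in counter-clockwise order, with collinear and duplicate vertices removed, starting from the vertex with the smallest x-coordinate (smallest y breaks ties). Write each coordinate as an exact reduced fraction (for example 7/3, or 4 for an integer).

1. After x ≥ 13: [(13,5/6) (18,0) (20,15) (15,20) (13,20)]
2. After x ≤ 19: [(13,5/6) (18,0) (19,15/2) (19,16) (15,20) (13,20)]
3. After y ≥ 8: [(13,8) (19,8) (19,16) (15,20) (13,20)]
4. After y ≤ 19: [(13,19) (13,8) (19,8) (19,16) (16,19)]
5. Canonical ring: [(13,8) (19,8) (19,16) (16,19) (13,19)]

Clipped polygon: [(13,8) (19,8) (19,16) (16,19) (13,19)]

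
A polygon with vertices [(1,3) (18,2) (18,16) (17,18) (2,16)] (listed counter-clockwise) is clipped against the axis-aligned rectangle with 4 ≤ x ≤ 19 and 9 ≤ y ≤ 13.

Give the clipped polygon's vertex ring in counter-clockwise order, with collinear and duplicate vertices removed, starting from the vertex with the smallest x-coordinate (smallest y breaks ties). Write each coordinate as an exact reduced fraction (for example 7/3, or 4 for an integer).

Clipped polygon: [(4,9) (18,9) (18,13) (4,13)]

1. After x ≥ 4: [(4,48/17) (18,2) (18,16) (17,18) (4,244/15)]
2. After x ≤ 19: [(4,48/17) (18,2) (18,16) (17,18) (4,244/15)]
3. After y ≥ 9: [(4,9) (18,9) (18,16) (17,18) (4,244/15)]
4. After y ≤ 13: [(4,13) (4,9) (18,9) (18,13)]
5. Canonical ring: [(4,9) (18,9) (18,13) (4,13)]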